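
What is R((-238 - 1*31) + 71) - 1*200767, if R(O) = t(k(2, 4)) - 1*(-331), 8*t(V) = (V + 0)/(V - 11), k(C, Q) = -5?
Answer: -25655803/128 ≈ -2.0044e+5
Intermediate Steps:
t(V) = V/(8*(-11 + V)) (t(V) = ((V + 0)/(V - 11))/8 = (V/(-11 + V))/8 = V/(8*(-11 + V)))
R(O) = 42373/128 (R(O) = (1/8)*(-5)/(-11 - 5) - 1*(-331) = (1/8)*(-5)/(-16) + 331 = (1/8)*(-5)*(-1/16) + 331 = 5/128 + 331 = 42373/128)
R((-238 - 1*31) + 71) - 1*200767 = 42373/128 - 1*200767 = 42373/128 - 200767 = -25655803/128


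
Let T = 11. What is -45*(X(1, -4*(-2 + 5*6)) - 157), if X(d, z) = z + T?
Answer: 11610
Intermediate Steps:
X(d, z) = 11 + z (X(d, z) = z + 11 = 11 + z)
-45*(X(1, -4*(-2 + 5*6)) - 157) = -45*((11 - 4*(-2 + 5*6)) - 157) = -45*((11 - 4*(-2 + 30)) - 157) = -45*((11 - 4*28) - 157) = -45*((11 - 112) - 157) = -45*(-101 - 157) = -45*(-258) = 11610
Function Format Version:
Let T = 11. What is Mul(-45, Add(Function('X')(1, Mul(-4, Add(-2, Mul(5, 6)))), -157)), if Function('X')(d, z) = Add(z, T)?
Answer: 11610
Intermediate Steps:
Function('X')(d, z) = Add(11, z) (Function('X')(d, z) = Add(z, 11) = Add(11, z))
Mul(-45, Add(Function('X')(1, Mul(-4, Add(-2, Mul(5, 6)))), -157)) = Mul(-45, Add(Add(11, Mul(-4, Add(-2, Mul(5, 6)))), -157)) = Mul(-45, Add(Add(11, Mul(-4, Add(-2, 30))), -157)) = Mul(-45, Add(Add(11, Mul(-4, 28)), -157)) = Mul(-45, Add(Add(11, -112), -157)) = Mul(-45, Add(-101, -157)) = Mul(-45, -258) = 11610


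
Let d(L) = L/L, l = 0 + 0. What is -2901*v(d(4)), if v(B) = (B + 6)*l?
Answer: 0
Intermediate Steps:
l = 0
d(L) = 1
v(B) = 0 (v(B) = (B + 6)*0 = (6 + B)*0 = 0)
-2901*v(d(4)) = -2901*0 = 0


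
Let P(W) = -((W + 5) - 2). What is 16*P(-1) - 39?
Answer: -71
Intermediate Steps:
P(W) = -3 - W (P(W) = -((5 + W) - 2) = -(3 + W) = -3 - W)
16*P(-1) - 39 = 16*(-3 - 1*(-1)) - 39 = 16*(-3 + 1) - 39 = 16*(-2) - 39 = -32 - 39 = -71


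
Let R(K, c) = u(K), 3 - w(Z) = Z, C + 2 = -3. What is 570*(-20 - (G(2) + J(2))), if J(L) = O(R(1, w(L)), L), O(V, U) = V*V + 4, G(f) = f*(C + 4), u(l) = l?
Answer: -13110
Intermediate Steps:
C = -5 (C = -2 - 3 = -5)
w(Z) = 3 - Z
R(K, c) = K
G(f) = -f (G(f) = f*(-5 + 4) = f*(-1) = -f)
O(V, U) = 4 + V**2 (O(V, U) = V**2 + 4 = 4 + V**2)
J(L) = 5 (J(L) = 4 + 1**2 = 4 + 1 = 5)
570*(-20 - (G(2) + J(2))) = 570*(-20 - (-1*2 + 5)) = 570*(-20 - (-2 + 5)) = 570*(-20 - 1*3) = 570*(-20 - 3) = 570*(-23) = -13110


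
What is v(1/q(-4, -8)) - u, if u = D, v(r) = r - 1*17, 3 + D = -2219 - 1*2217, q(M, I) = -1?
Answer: 4421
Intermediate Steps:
D = -4439 (D = -3 + (-2219 - 1*2217) = -3 + (-2219 - 2217) = -3 - 4436 = -4439)
v(r) = -17 + r (v(r) = r - 17 = -17 + r)
u = -4439
v(1/q(-4, -8)) - u = (-17 + 1/(-1)) - 1*(-4439) = (-17 - 1) + 4439 = -18 + 4439 = 4421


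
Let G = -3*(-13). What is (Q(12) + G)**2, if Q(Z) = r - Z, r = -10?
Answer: 289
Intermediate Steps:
Q(Z) = -10 - Z
G = 39
(Q(12) + G)**2 = ((-10 - 1*12) + 39)**2 = ((-10 - 12) + 39)**2 = (-22 + 39)**2 = 17**2 = 289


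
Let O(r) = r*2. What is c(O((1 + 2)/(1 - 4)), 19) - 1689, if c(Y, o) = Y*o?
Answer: -1727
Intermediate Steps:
O(r) = 2*r
c(O((1 + 2)/(1 - 4)), 19) - 1689 = (2*((1 + 2)/(1 - 4)))*19 - 1689 = (2*(3/(-3)))*19 - 1689 = (2*(3*(-⅓)))*19 - 1689 = (2*(-1))*19 - 1689 = -2*19 - 1689 = -38 - 1689 = -1727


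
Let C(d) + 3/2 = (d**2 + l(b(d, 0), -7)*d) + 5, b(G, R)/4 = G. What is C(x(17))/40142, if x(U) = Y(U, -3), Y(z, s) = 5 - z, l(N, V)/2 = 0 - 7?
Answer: 631/80284 ≈ 0.0078596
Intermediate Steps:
b(G, R) = 4*G
l(N, V) = -14 (l(N, V) = 2*(0 - 7) = 2*(-7) = -14)
x(U) = 5 - U
C(d) = 7/2 + d**2 - 14*d (C(d) = -3/2 + ((d**2 - 14*d) + 5) = -3/2 + (5 + d**2 - 14*d) = 7/2 + d**2 - 14*d)
C(x(17))/40142 = (7/2 + (5 - 1*17)**2 - 14*(5 - 1*17))/40142 = (7/2 + (5 - 17)**2 - 14*(5 - 17))*(1/40142) = (7/2 + (-12)**2 - 14*(-12))*(1/40142) = (7/2 + 144 + 168)*(1/40142) = (631/2)*(1/40142) = 631/80284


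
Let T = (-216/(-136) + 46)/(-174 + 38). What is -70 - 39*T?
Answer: -130289/2312 ≈ -56.353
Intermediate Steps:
T = -809/2312 (T = (-216*(-1/136) + 46)/(-136) = (27/17 + 46)*(-1/136) = (809/17)*(-1/136) = -809/2312 ≈ -0.34991)
-70 - 39*T = -70 - 39*(-809/2312) = -70 + 31551/2312 = -130289/2312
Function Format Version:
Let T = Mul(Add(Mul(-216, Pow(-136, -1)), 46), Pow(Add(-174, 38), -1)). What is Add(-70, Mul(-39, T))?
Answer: Rational(-130289, 2312) ≈ -56.353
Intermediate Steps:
T = Rational(-809, 2312) (T = Mul(Add(Mul(-216, Rational(-1, 136)), 46), Pow(-136, -1)) = Mul(Add(Rational(27, 17), 46), Rational(-1, 136)) = Mul(Rational(809, 17), Rational(-1, 136)) = Rational(-809, 2312) ≈ -0.34991)
Add(-70, Mul(-39, T)) = Add(-70, Mul(-39, Rational(-809, 2312))) = Add(-70, Rational(31551, 2312)) = Rational(-130289, 2312)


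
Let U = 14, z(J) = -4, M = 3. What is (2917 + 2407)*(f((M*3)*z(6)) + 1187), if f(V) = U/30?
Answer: 94831088/15 ≈ 6.3221e+6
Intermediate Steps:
f(V) = 7/15 (f(V) = 14/30 = 14*(1/30) = 7/15)
(2917 + 2407)*(f((M*3)*z(6)) + 1187) = (2917 + 2407)*(7/15 + 1187) = 5324*(17812/15) = 94831088/15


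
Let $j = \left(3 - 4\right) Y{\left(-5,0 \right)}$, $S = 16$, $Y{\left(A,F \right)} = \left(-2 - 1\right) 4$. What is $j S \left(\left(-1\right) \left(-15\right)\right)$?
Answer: $2880$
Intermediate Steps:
$Y{\left(A,F \right)} = -12$ ($Y{\left(A,F \right)} = \left(-3\right) 4 = -12$)
$j = 12$ ($j = \left(3 - 4\right) \left(-12\right) = \left(-1\right) \left(-12\right) = 12$)
$j S \left(\left(-1\right) \left(-15\right)\right) = 12 \cdot 16 \left(\left(-1\right) \left(-15\right)\right) = 192 \cdot 15 = 2880$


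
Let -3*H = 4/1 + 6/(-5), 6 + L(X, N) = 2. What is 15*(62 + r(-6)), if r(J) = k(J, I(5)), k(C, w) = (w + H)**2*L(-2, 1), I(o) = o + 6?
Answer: -77254/15 ≈ -5150.3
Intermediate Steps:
L(X, N) = -4 (L(X, N) = -6 + 2 = -4)
H = -14/15 (H = -(4/1 + 6/(-5))/3 = -(4*1 + 6*(-1/5))/3 = -(4 - 6/5)/3 = -1/3*14/5 = -14/15 ≈ -0.93333)
I(o) = 6 + o
k(C, w) = -4*(-14/15 + w)**2 (k(C, w) = (w - 14/15)**2*(-4) = (-14/15 + w)**2*(-4) = -4*(-14/15 + w)**2)
r(J) = -91204/225 (r(J) = -4*(-14 + 15*(6 + 5))**2/225 = -4*(-14 + 15*11)**2/225 = -4*(-14 + 165)**2/225 = -4/225*151**2 = -4/225*22801 = -91204/225)
15*(62 + r(-6)) = 15*(62 - 91204/225) = 15*(-77254/225) = -77254/15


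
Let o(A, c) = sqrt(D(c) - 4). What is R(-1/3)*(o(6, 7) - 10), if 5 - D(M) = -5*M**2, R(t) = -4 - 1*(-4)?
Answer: 0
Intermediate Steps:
R(t) = 0 (R(t) = -4 + 4 = 0)
D(M) = 5 + 5*M**2 (D(M) = 5 - (-5)*M**2 = 5 + 5*M**2)
o(A, c) = sqrt(1 + 5*c**2) (o(A, c) = sqrt((5 + 5*c**2) - 4) = sqrt(1 + 5*c**2))
R(-1/3)*(o(6, 7) - 10) = 0*(sqrt(1 + 5*7**2) - 10) = 0*(sqrt(1 + 5*49) - 10) = 0*(sqrt(1 + 245) - 10) = 0*(sqrt(246) - 10) = 0*(-10 + sqrt(246)) = 0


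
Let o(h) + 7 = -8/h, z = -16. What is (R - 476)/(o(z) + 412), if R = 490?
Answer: 28/811 ≈ 0.034525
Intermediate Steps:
o(h) = -7 - 8/h
(R - 476)/(o(z) + 412) = (490 - 476)/((-7 - 8/(-16)) + 412) = 14/((-7 - 8*(-1/16)) + 412) = 14/((-7 + ½) + 412) = 14/(-13/2 + 412) = 14/(811/2) = 14*(2/811) = 28/811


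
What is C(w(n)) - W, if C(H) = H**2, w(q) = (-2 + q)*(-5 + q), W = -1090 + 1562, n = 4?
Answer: -468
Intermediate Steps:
W = 472
w(q) = (-5 + q)*(-2 + q)
C(w(n)) - W = (10 + 4**2 - 7*4)**2 - 1*472 = (10 + 16 - 28)**2 - 472 = (-2)**2 - 472 = 4 - 472 = -468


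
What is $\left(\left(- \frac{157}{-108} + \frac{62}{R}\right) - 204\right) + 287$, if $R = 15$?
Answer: $\frac{47837}{540} \approx 88.587$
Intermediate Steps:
$\left(\left(- \frac{157}{-108} + \frac{62}{R}\right) - 204\right) + 287 = \left(\left(- \frac{157}{-108} + \frac{62}{15}\right) - 204\right) + 287 = \left(\left(\left(-157\right) \left(- \frac{1}{108}\right) + 62 \cdot \frac{1}{15}\right) - 204\right) + 287 = \left(\left(\frac{157}{108} + \frac{62}{15}\right) - 204\right) + 287 = \left(\frac{3017}{540} - 204\right) + 287 = - \frac{107143}{540} + 287 = \frac{47837}{540}$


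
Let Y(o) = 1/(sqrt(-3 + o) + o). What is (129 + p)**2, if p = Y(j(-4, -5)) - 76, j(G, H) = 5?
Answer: 1498178/529 - 2448*sqrt(2)/529 ≈ 2825.6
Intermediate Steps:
Y(o) = 1/(o + sqrt(-3 + o))
p = -76 + 1/(5 + sqrt(2)) (p = 1/(5 + sqrt(-3 + 5)) - 76 = 1/(5 + sqrt(2)) - 76 = -76 + 1/(5 + sqrt(2)) ≈ -75.844)
(129 + p)**2 = (129 + (-1743/23 - sqrt(2)/23))**2 = (1224/23 - sqrt(2)/23)**2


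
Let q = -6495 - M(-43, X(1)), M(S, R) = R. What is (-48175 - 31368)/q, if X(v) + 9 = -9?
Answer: 4679/381 ≈ 12.281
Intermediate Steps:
X(v) = -18 (X(v) = -9 - 9 = -18)
q = -6477 (q = -6495 - 1*(-18) = -6495 + 18 = -6477)
(-48175 - 31368)/q = (-48175 - 31368)/(-6477) = -79543*(-1/6477) = 4679/381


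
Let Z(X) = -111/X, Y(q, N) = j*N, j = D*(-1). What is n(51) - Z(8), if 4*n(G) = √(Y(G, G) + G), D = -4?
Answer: 111/8 + √255/4 ≈ 17.867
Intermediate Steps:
j = 4 (j = -4*(-1) = 4)
Y(q, N) = 4*N
n(G) = √5*√G/4 (n(G) = √(4*G + G)/4 = √(5*G)/4 = (√5*√G)/4 = √5*√G/4)
n(51) - Z(8) = √5*√51/4 - (-111)/8 = √255/4 - (-111)/8 = √255/4 - 1*(-111/8) = √255/4 + 111/8 = 111/8 + √255/4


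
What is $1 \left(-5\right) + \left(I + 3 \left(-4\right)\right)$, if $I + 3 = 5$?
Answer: $-15$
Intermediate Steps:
$I = 2$ ($I = -3 + 5 = 2$)
$1 \left(-5\right) + \left(I + 3 \left(-4\right)\right) = 1 \left(-5\right) + \left(2 + 3 \left(-4\right)\right) = -5 + \left(2 - 12\right) = -5 - 10 = -15$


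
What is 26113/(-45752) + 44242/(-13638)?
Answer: -1190144539/311982888 ≈ -3.8148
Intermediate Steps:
26113/(-45752) + 44242/(-13638) = 26113*(-1/45752) + 44242*(-1/13638) = -26113/45752 - 22121/6819 = -1190144539/311982888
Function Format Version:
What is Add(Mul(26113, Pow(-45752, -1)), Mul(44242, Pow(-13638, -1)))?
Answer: Rational(-1190144539, 311982888) ≈ -3.8148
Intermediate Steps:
Add(Mul(26113, Pow(-45752, -1)), Mul(44242, Pow(-13638, -1))) = Add(Mul(26113, Rational(-1, 45752)), Mul(44242, Rational(-1, 13638))) = Add(Rational(-26113, 45752), Rational(-22121, 6819)) = Rational(-1190144539, 311982888)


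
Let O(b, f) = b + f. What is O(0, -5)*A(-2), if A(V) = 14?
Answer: -70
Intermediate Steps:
O(0, -5)*A(-2) = (0 - 5)*14 = -5*14 = -70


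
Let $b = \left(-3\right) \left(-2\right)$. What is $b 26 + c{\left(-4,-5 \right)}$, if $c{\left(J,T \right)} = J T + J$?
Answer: $172$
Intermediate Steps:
$b = 6$
$c{\left(J,T \right)} = J + J T$
$b 26 + c{\left(-4,-5 \right)} = 6 \cdot 26 - 4 \left(1 - 5\right) = 156 - -16 = 156 + 16 = 172$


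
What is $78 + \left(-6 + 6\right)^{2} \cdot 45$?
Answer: $78$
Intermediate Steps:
$78 + \left(-6 + 6\right)^{2} \cdot 45 = 78 + 0^{2} \cdot 45 = 78 + 0 \cdot 45 = 78 + 0 = 78$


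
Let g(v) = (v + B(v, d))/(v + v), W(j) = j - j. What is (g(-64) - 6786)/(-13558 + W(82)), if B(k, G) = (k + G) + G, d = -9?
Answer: 434231/867712 ≈ 0.50043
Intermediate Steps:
B(k, G) = k + 2*G (B(k, G) = (G + k) + G = k + 2*G)
W(j) = 0
g(v) = (-18 + 2*v)/(2*v) (g(v) = (v + (v + 2*(-9)))/(v + v) = (v + (v - 18))/((2*v)) = (v + (-18 + v))*(1/(2*v)) = (-18 + 2*v)*(1/(2*v)) = (-18 + 2*v)/(2*v))
(g(-64) - 6786)/(-13558 + W(82)) = ((-9 - 64)/(-64) - 6786)/(-13558 + 0) = (-1/64*(-73) - 6786)/(-13558) = (73/64 - 6786)*(-1/13558) = -434231/64*(-1/13558) = 434231/867712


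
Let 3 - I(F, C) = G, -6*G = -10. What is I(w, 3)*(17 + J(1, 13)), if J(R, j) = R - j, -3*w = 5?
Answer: 20/3 ≈ 6.6667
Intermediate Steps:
w = -5/3 (w = -⅓*5 = -5/3 ≈ -1.6667)
G = 5/3 (G = -⅙*(-10) = 5/3 ≈ 1.6667)
I(F, C) = 4/3 (I(F, C) = 3 - 1*5/3 = 3 - 5/3 = 4/3)
I(w, 3)*(17 + J(1, 13)) = 4*(17 + (1 - 1*13))/3 = 4*(17 + (1 - 13))/3 = 4*(17 - 12)/3 = (4/3)*5 = 20/3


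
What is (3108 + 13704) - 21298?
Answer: -4486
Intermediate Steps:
(3108 + 13704) - 21298 = 16812 - 21298 = -4486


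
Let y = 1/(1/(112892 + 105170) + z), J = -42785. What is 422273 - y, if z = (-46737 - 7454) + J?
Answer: 8929714446939565/21146780511 ≈ 4.2227e+5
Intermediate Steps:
z = -96976 (z = (-46737 - 7454) - 42785 = -54191 - 42785 = -96976)
y = -218062/21146780511 (y = 1/(1/(112892 + 105170) - 96976) = 1/(1/218062 - 96976) = 1/(-21146780511/218062) = -218062/21146780511 ≈ -1.0312e-5)
422273 - y = 422273 - 1*(-218062/21146780511) = 422273 + 218062/21146780511 = 8929714446939565/21146780511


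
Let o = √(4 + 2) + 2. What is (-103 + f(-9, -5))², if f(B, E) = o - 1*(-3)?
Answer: (98 - √6)² ≈ 9129.9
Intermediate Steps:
o = 2 + √6 (o = √6 + 2 = 2 + √6 ≈ 4.4495)
f(B, E) = 5 + √6 (f(B, E) = (2 + √6) - 1*(-3) = (2 + √6) + 3 = 5 + √6)
(-103 + f(-9, -5))² = (-103 + (5 + √6))² = (-98 + √6)²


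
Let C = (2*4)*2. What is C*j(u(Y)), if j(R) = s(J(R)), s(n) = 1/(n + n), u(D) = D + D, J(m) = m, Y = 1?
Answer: 4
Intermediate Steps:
u(D) = 2*D
s(n) = 1/(2*n)
j(R) = 1/(2*R)
C = 16 (C = 8*2 = 16)
C*j(u(Y)) = 16*(1/(2*((2*1)))) = 16*((½)/2) = 16*((½)*(½)) = 16*(¼) = 4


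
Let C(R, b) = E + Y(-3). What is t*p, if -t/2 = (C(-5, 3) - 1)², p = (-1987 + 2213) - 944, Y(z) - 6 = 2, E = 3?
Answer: 143600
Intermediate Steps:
Y(z) = 8 (Y(z) = 6 + 2 = 8)
p = -718 (p = 226 - 944 = -718)
C(R, b) = 11 (C(R, b) = 3 + 8 = 11)
t = -200 (t = -2*(11 - 1)² = -2*10² = -2*100 = -200)
t*p = -200*(-718) = 143600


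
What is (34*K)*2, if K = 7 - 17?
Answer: -680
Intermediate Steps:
K = -10
(34*K)*2 = (34*(-10))*2 = -340*2 = -680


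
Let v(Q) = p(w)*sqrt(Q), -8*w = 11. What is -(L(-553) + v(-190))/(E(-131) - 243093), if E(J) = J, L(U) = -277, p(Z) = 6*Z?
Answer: -277/243224 - 33*I*sqrt(190)/972896 ≈ -0.0011389 - 0.00046755*I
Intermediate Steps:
w = -11/8 (w = -1/8*11 = -11/8 ≈ -1.3750)
v(Q) = -33*sqrt(Q)/4 (v(Q) = (6*(-11/8))*sqrt(Q) = -33*sqrt(Q)/4)
-(L(-553) + v(-190))/(E(-131) - 243093) = -(-277 - 33*I*sqrt(190)/4)/(-131 - 243093) = -(-277 - 33*I*sqrt(190)/4)/(-243224) = -(-277 - 33*I*sqrt(190)/4)*(-1)/243224 = -(277/243224 + 33*I*sqrt(190)/972896) = -277/243224 - 33*I*sqrt(190)/972896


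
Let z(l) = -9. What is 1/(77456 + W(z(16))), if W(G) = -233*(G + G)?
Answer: 1/81650 ≈ 1.2247e-5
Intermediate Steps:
W(G) = -466*G
1/(77456 + W(z(16))) = 1/(77456 - 466*(-9)) = 1/(77456 + 4194) = 1/81650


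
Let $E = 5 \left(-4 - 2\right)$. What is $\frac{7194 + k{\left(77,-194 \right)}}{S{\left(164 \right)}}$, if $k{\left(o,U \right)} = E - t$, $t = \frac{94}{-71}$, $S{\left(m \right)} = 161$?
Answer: $\frac{508738}{11431} \approx 44.505$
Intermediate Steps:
$E = -30$ ($E = 5 \left(-6\right) = -30$)
$t = - \frac{94}{71}$ ($t = 94 \left(- \frac{1}{71}\right) = - \frac{94}{71} \approx -1.3239$)
$k{\left(o,U \right)} = - \frac{2036}{71}$ ($k{\left(o,U \right)} = -30 - - \frac{94}{71} = -30 + \frac{94}{71} = - \frac{2036}{71}$)
$\frac{7194 + k{\left(77,-194 \right)}}{S{\left(164 \right)}} = \frac{7194 - \frac{2036}{71}}{161} = \frac{508738}{71} \cdot \frac{1}{161} = \frac{508738}{11431}$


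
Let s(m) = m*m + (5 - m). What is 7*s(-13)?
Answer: 1309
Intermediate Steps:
s(m) = 5 + m² - m (s(m) = m² + (5 - m) = 5 + m² - m)
7*s(-13) = 7*(5 + (-13)² - 1*(-13)) = 7*(5 + 169 + 13) = 7*187 = 1309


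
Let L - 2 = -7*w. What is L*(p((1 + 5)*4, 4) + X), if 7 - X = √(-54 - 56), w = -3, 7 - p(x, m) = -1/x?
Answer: 7751/24 - 23*I*√110 ≈ 322.96 - 241.23*I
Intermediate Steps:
p(x, m) = 7 + 1/x (p(x, m) = 7 - (-1)/x = 7 + 1/x)
L = 23 (L = 2 - 7*(-3) = 2 + 21 = 23)
X = 7 - I*√110 (X = 7 - √(-54 - 56) = 7 - √(-110) = 7 - I*√110 ≈ 7.0 - 10.488*I)
L*(p((1 + 5)*4, 4) + X) = 23*((7 + 1/((1 + 5)*4)) + (7 - I*√110)) = 23*((7 + 1/(6*4)) + (7 - I*√110)) = 23*((7 + 1/24) + (7 - I*√110)) = 23*(169/24 + (7 - I*√110)) = 23*(337/24 - I*√110) = 7751/24 - 23*I*√110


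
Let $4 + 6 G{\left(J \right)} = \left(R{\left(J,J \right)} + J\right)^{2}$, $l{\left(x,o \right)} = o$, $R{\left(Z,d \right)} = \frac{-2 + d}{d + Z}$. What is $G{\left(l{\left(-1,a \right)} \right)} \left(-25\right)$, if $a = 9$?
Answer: $- \frac{681625}{1944} \approx -350.63$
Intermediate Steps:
$R{\left(Z,d \right)} = \frac{-2 + d}{Z + d}$
$G{\left(J \right)} = - \frac{2}{3} + \frac{\left(J + \frac{-2 + J}{2 J}\right)^{2}}{6}$ ($G{\left(J \right)} = - \frac{2}{3} + \frac{\left(\frac{-2 + J}{J + J} + J\right)^{2}}{6} = - \frac{2}{3} + \frac{\left(\frac{-2 + J}{2 J} + J\right)^{2}}{6} = - \frac{2}{3} + \frac{\left(J + \frac{-2 + J}{2 J}\right)^{2}}{6}$)
$G{\left(l{\left(-1,a \right)} \right)} \left(-25\right) = \left(- \frac{2}{3} + \frac{\left(-2 + 9 + 2 \cdot 9^{2}\right)^{2}}{24 \cdot 81}\right) \left(-25\right) = \left(- \frac{2}{3} + \frac{1}{24} \cdot \frac{1}{81} \left(-2 + 9 + 2 \cdot 81\right)^{2}\right) \left(-25\right) = \left(- \frac{2}{3} + \frac{1}{24} \cdot \frac{1}{81} \left(-2 + 9 + 162\right)^{2}\right) \left(-25\right) = \left(- \frac{2}{3} + \frac{1}{24} \cdot \frac{1}{81} \cdot 169^{2}\right) \left(-25\right) = \left(- \frac{2}{3} + \frac{1}{24} \cdot \frac{1}{81} \cdot 28561\right) \left(-25\right) = \left(- \frac{2}{3} + \frac{28561}{1944}\right) \left(-25\right) = \frac{27265}{1944} \left(-25\right) = - \frac{681625}{1944}$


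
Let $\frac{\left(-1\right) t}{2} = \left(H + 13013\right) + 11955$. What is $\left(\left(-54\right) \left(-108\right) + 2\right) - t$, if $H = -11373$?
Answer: $33024$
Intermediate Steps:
$t = -27190$ ($t = - 2 \left(\left(-11373 + 13013\right) + 11955\right) = - 2 \left(1640 + 11955\right) = \left(-2\right) 13595 = -27190$)
$\left(\left(-54\right) \left(-108\right) + 2\right) - t = \left(\left(-54\right) \left(-108\right) + 2\right) - -27190 = \left(5832 + 2\right) + 27190 = 5834 + 27190 = 33024$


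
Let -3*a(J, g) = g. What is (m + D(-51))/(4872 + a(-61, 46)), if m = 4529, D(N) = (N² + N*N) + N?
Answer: 2904/1457 ≈ 1.9931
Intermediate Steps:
a(J, g) = -g/3
D(N) = N + 2*N² (D(N) = (N² + N²) + N = 2*N² + N = N + 2*N²)
(m + D(-51))/(4872 + a(-61, 46)) = (4529 - 51*(1 + 2*(-51)))/(4872 - ⅓*46) = (4529 - 51*(1 - 102))/(4872 - 46/3) = (4529 - 51*(-101))/(14570/3) = (4529 + 5151)*(3/14570) = 9680*(3/14570) = 2904/1457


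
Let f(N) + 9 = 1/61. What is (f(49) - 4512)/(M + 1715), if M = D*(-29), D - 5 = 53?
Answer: -275780/2013 ≈ -137.00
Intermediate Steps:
D = 58 (D = 5 + 53 = 58)
f(N) = -548/61 (f(N) = -9 + 1/61 = -548/61)
M = -1682 (M = 58*(-29) = -1682)
(f(49) - 4512)/(M + 1715) = (-548/61 - 4512)/(-1682 + 1715) = -275780/61/33 = -275780/61*1/33 = -275780/2013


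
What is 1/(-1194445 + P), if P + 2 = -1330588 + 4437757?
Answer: 1/1912722 ≈ 5.2281e-7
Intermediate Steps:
P = 3107167 (P = -2 + (-1330588 + 4437757) = -2 + 3107169 = 3107167)
1/(-1194445 + P) = 1/(-1194445 + 3107167) = 1/1912722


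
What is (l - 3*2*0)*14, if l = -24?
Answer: -336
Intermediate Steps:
(l - 3*2*0)*14 = (-24 - 3*2*0)*14 = (-24 - 6*0)*14 = (-24 + 0)*14 = -24*14 = -336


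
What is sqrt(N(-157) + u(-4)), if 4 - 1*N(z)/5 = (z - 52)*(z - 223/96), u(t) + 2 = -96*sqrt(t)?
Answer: sqrt(-95889282 - 110592*I)/24 ≈ 0.23529 - 408.01*I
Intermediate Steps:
u(t) = -2 - 96*sqrt(t)
N(z) = 20 - 5*(-52 + z)*(-223/96 + z) (N(z) = 20 - 5*(z - 52)*(z - 223/96) = 20 - 5*(-52 + z)*(z - 223*1/96) = 20 - 5*(-52 + z)*(z - 223/96) = 20 - 5*(-52 + z)*(-223/96 + z))
sqrt(N(-157) + u(-4)) = sqrt((-14015/24 - 5*(-157)**2 + (26075/96)*(-157)) + (-2 - 192*I)) = sqrt((-14015/24 - 5*24649 - 4093775/96) + (-2 - 192*I)) = sqrt((-14015/24 - 123245 - 4093775/96) + (-2 - 192*I)) = sqrt(-15981355/96 + (-2 - 192*I)) = sqrt(-15981547/96 - 192*I)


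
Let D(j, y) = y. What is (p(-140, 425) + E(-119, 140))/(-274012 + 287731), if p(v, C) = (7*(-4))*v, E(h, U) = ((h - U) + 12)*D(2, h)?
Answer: 33313/13719 ≈ 2.4282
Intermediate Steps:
E(h, U) = h*(12 + h - U) (E(h, U) = ((h - U) + 12)*h = (12 + h - U)*h = h*(12 + h - U))
p(v, C) = -28*v
(p(-140, 425) + E(-119, 140))/(-274012 + 287731) = (-28*(-140) - 119*(12 - 119 - 1*140))/(-274012 + 287731) = (3920 - 119*(12 - 119 - 140))/13719 = (3920 - 119*(-247))*(1/13719) = (3920 + 29393)*(1/13719) = 33313*(1/13719) = 33313/13719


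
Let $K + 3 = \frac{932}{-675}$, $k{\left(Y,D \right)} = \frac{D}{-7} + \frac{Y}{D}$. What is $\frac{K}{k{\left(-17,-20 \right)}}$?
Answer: $- \frac{82796}{70065} \approx -1.1817$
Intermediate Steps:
$k{\left(Y,D \right)} = - \frac{D}{7} + \frac{Y}{D}$ ($k{\left(Y,D \right)} = D \left(- \frac{1}{7}\right) + \frac{Y}{D} = - \frac{D}{7} + \frac{Y}{D}$)
$K = - \frac{2957}{675}$ ($K = -3 + \frac{932}{-675} = -3 + 932 \left(- \frac{1}{675}\right) = -3 - \frac{932}{675} = - \frac{2957}{675} \approx -4.3807$)
$\frac{K}{k{\left(-17,-20 \right)}} = - \frac{2957}{675 \left(\left(- \frac{1}{7}\right) \left(-20\right) - \frac{17}{-20}\right)} = - \frac{2957}{675 \left(\frac{20}{7} - - \frac{17}{20}\right)} = - \frac{2957}{675 \left(\frac{20}{7} + \frac{17}{20}\right)} = - \frac{2957}{675 \cdot \frac{519}{140}} = \left(- \frac{2957}{675}\right) \frac{140}{519} = - \frac{82796}{70065}$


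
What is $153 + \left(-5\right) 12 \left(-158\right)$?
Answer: $9633$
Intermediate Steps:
$153 + \left(-5\right) 12 \left(-158\right) = 153 - -9480 = 153 + 9480 = 9633$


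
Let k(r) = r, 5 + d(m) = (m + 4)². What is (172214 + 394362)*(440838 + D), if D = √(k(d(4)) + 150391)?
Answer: 249768230688 + 2832880*√6018 ≈ 2.4999e+11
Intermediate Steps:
d(m) = -5 + (4 + m)² (d(m) = -5 + (m + 4)² = -5 + (4 + m)²)
D = 5*√6018 (D = √((-5 + (4 + 4)²) + 150391) = √((-5 + 8²) + 150391) = √((-5 + 64) + 150391) = √(59 + 150391) = √150450 = 5*√6018 ≈ 387.88)
(172214 + 394362)*(440838 + D) = (172214 + 394362)*(440838 + 5*√6018) = 566576*(440838 + 5*√6018) = 249768230688 + 2832880*√6018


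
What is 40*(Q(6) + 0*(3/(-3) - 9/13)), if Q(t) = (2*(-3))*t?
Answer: -1440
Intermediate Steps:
Q(t) = -6*t
40*(Q(6) + 0*(3/(-3) - 9/13)) = 40*(-6*6 + 0*(3/(-3) - 9/13)) = 40*(-36 + 0*(3*(-⅓) - 9*1/13)) = 40*(-36 + 0*(-1 - 9/13)) = 40*(-36 + 0*(-22/13)) = 40*(-36 + 0) = 40*(-36) = -1440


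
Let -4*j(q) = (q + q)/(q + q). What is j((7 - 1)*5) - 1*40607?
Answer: -162429/4 ≈ -40607.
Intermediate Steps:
j(q) = -¼ (j(q) = -(q + q)/(4*(q + q)) = -2*q/(4*(2*q)) = -2*q*1/(2*q)/4 = -¼*1 = -¼)
j((7 - 1)*5) - 1*40607 = -¼ - 1*40607 = -¼ - 40607 = -162429/4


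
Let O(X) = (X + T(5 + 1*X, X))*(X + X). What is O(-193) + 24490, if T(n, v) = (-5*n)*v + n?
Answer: 70199676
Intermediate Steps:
T(n, v) = n - 5*n*v (T(n, v) = -5*n*v + n = n - 5*n*v)
O(X) = 2*X*(X + (1 - 5*X)*(5 + X)) (O(X) = (X + (5 + 1*X)*(1 - 5*X))*(X + X) = (X + (5 + X)*(1 - 5*X))*(2*X) = (X + (1 - 5*X)*(5 + X))*(2*X) = 2*X*(X + (1 - 5*X)*(5 + X)))
O(-193) + 24490 = 2*(-193)*(-193 - (-1 + 5*(-193))*(5 - 193)) + 24490 = 2*(-193)*(-193 - 1*(-1 - 965)*(-188)) + 24490 = 2*(-193)*(-193 - 1*(-966)*(-188)) + 24490 = 2*(-193)*(-193 - 181608) + 24490 = 2*(-193)*(-181801) + 24490 = 70175186 + 24490 = 70199676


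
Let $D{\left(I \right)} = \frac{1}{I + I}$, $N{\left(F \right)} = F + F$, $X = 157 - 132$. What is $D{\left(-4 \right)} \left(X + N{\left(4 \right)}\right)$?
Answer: $- \frac{33}{8} \approx -4.125$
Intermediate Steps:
$X = 25$
$N{\left(F \right)} = 2 F$
$D{\left(I \right)} = \frac{1}{2 I}$
$D{\left(-4 \right)} \left(X + N{\left(4 \right)}\right) = \frac{1}{2 \left(-4\right)} \left(25 + 2 \cdot 4\right) = \frac{1}{2} \left(- \frac{1}{4}\right) \left(25 + 8\right) = \left(- \frac{1}{8}\right) 33 = - \frac{33}{8}$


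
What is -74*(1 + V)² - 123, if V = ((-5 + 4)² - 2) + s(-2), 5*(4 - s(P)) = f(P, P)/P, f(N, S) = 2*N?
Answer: -27051/25 ≈ -1082.0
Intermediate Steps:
s(P) = 18/5 (s(P) = 4 - 2*P/(5*P) = 4 - ⅕*2 = 4 - ⅖ = 18/5)
V = 13/5 (V = ((-5 + 4)² - 2) + 18/5 = ((-1)² - 2) + 18/5 = (1 - 2) + 18/5 = -1 + 18/5 = 13/5 ≈ 2.6000)
-74*(1 + V)² - 123 = -74*(1 + 13/5)² - 123 = -74*(18/5)² - 123 = -74*324/25 - 123 = -23976/25 - 123 = -27051/25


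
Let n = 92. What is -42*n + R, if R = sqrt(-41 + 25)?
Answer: -3864 + 4*I ≈ -3864.0 + 4.0*I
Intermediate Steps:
R = 4*I (R = sqrt(-16) = 4*I ≈ 4.0*I)
-42*n + R = -42*92 + 4*I = -3864 + 4*I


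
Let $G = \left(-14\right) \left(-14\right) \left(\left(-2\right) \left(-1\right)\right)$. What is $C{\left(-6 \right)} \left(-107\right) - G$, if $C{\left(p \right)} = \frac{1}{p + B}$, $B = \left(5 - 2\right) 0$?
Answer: $- \frac{2245}{6} \approx -374.17$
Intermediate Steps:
$B = 0$ ($B = 3 \cdot 0 = 0$)
$C{\left(p \right)} = \frac{1}{p}$ ($C{\left(p \right)} = \frac{1}{p + 0} = \frac{1}{p}$)
$G = 392$ ($G = 196 \cdot 2 = 392$)
$C{\left(-6 \right)} \left(-107\right) - G = \frac{1}{-6} \left(-107\right) - 392 = \left(- \frac{1}{6}\right) \left(-107\right) - 392 = \frac{107}{6} - 392 = - \frac{2245}{6}$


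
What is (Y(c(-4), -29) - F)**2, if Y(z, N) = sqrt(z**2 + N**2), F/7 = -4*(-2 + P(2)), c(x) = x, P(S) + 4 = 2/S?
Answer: (140 - sqrt(857))**2 ≈ 12260.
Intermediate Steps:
P(S) = -4 + 2/S
F = 140 (F = 7*(-4*(-2 + (-4 + 2/2))) = 7*(-4*(-2 + (-4 + 2*(1/2)))) = 7*(-4*(-2 + (-4 + 1))) = 7*(-4*(-2 - 3)) = 7*(-4*(-5)) = 7*20 = 140)
Y(z, N) = sqrt(N**2 + z**2)
(Y(c(-4), -29) - F)**2 = (sqrt((-29)**2 + (-4)**2) - 1*140)**2 = (sqrt(841 + 16) - 140)**2 = (sqrt(857) - 140)**2 = (-140 + sqrt(857))**2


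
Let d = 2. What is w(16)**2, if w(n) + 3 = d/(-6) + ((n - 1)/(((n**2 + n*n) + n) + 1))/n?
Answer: 7156314025/644753664 ≈ 11.099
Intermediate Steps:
w(n) = -10/3 + (-1 + n)/(n*(1 + n + 2*n**2)) (w(n) = -3 + (2/(-6) + ((n - 1)/(((n**2 + n*n) + n) + 1))/n) = -3 + (2*(-1/6) + ((-1 + n)/(((n**2 + n**2) + n) + 1))/n) = -3 + (-1/3 + ((-1 + n)/((2*n**2 + n) + 1))/n) = -3 + (-1/3 + ((-1 + n)/((n + 2*n**2) + 1))/n) = -3 + (-1/3 + ((-1 + n)/(1 + n + 2*n**2))/n) = -3 + (-1/3 + (-1 + n)/(n*(1 + n + 2*n**2))) = -10/3 + (-1 + n)/(n*(1 + n + 2*n**2)))
w(16)**2 = ((1/3)*(-3 - 20*16**3 - 10*16**2 - 7*16)/(16*(1 + 16 + 2*16**2)))**2 = ((1/3)*(1/16)*(-3 - 20*4096 - 10*256 - 112)/(1 + 16 + 2*256))**2 = ((1/3)*(1/16)*(-3 - 81920 - 2560 - 112)/(1 + 16 + 512))**2 = ((1/3)*(1/16)*(-84595)/529)**2 = ((1/3)*(1/16)*(1/529)*(-84595))**2 = (-84595/25392)**2 = 7156314025/644753664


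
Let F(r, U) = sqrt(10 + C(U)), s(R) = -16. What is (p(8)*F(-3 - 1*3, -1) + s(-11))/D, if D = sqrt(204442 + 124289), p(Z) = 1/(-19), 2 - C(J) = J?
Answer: sqrt(328731)*(-304 - sqrt(13))/6245889 ≈ -0.028237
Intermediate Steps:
C(J) = 2 - J
p(Z) = -1/19
F(r, U) = sqrt(12 - U) (F(r, U) = sqrt(10 + (2 - U)) = sqrt(12 - U))
D = sqrt(328731) ≈ 573.35
(p(8)*F(-3 - 1*3, -1) + s(-11))/D = (-sqrt(12 - 1*(-1))/19 - 16)/(sqrt(328731)) = (-sqrt(12 + 1)/19 - 16)*(sqrt(328731)/328731) = (-sqrt(13)/19 - 16)*(sqrt(328731)/328731) = (-16 - sqrt(13)/19)*(sqrt(328731)/328731) = sqrt(328731)*(-16 - sqrt(13)/19)/328731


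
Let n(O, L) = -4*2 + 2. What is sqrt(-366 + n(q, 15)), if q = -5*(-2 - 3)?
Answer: 2*I*sqrt(93) ≈ 19.287*I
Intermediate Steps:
q = 25 (q = -5*(-5) = 25)
n(O, L) = -6 (n(O, L) = -8 + 2 = -6)
sqrt(-366 + n(q, 15)) = sqrt(-366 - 6) = sqrt(-372) = 2*I*sqrt(93)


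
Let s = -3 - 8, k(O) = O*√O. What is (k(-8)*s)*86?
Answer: 15136*I*√2 ≈ 21406.0*I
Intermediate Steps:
k(O) = O^(3/2)
s = -11
(k(-8)*s)*86 = ((-8)^(3/2)*(-11))*86 = (-16*I*√2*(-11))*86 = (176*I*√2)*86 = 15136*I*√2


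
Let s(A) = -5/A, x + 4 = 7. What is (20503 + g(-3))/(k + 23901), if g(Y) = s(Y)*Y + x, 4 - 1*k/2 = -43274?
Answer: 20501/110457 ≈ 0.18560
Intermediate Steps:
k = 86556 (k = 8 - 2*(-43274) = 8 + 86548 = 86556)
x = 3 (x = -4 + 7 = 3)
g(Y) = -2 (g(Y) = (-5/Y)*Y + 3 = -5 + 3 = -2)
(20503 + g(-3))/(k + 23901) = (20503 - 2)/(86556 + 23901) = 20501/110457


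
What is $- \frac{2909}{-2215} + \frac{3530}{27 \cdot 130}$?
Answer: $\frac{1802954}{777465} \approx 2.319$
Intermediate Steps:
$- \frac{2909}{-2215} + \frac{3530}{27 \cdot 130} = \left(-2909\right) \left(- \frac{1}{2215}\right) + \frac{3530}{3510} = \frac{2909}{2215} + 3530 \cdot \frac{1}{3510} = \frac{2909}{2215} + \frac{353}{351} = \frac{1802954}{777465}$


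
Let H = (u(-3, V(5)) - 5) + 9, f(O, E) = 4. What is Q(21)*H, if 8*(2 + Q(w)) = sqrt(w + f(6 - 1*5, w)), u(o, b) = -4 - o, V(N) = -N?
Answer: -33/8 ≈ -4.1250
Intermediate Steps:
Q(w) = -2 + sqrt(4 + w)/8 (Q(w) = -2 + sqrt(w + 4)/8 = -2 + sqrt(4 + w)/8)
H = 3 (H = ((-4 - 1*(-3)) - 5) + 9 = ((-4 + 3) - 5) + 9 = (-1 - 5) + 9 = -6 + 9 = 3)
Q(21)*H = (-2 + sqrt(4 + 21)/8)*3 = (-2 + sqrt(25)/8)*3 = (-2 + (1/8)*5)*3 = (-2 + 5/8)*3 = -11/8*3 = -33/8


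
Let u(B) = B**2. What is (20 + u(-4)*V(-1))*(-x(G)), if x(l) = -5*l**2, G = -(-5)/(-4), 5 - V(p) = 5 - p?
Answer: 125/4 ≈ 31.250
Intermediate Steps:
V(p) = p (V(p) = 5 - (5 - p) = 5 + (-5 + p) = p)
G = -5/4 (G = -(-5)*(-1)/4 = -5*1/4 = -5/4 ≈ -1.2500)
(20 + u(-4)*V(-1))*(-x(G)) = (20 + (-4)**2*(-1))*(-(-5)*(-5/4)**2) = (20 + 16*(-1))*(-(-5)*25/16) = (20 - 16)*(-1*(-125/16)) = 4*(125/16) = 125/4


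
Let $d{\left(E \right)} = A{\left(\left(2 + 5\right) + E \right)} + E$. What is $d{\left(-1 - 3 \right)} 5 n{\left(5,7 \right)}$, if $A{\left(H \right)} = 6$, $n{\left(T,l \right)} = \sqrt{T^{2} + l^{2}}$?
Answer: $10 \sqrt{74} \approx 86.023$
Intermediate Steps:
$d{\left(E \right)} = 6 + E$
$d{\left(-1 - 3 \right)} 5 n{\left(5,7 \right)} = \left(6 - 4\right) 5 \sqrt{5^{2} + 7^{2}} = \left(6 - 4\right) 5 \sqrt{25 + 49} = 2 \cdot 5 \sqrt{74} = 10 \sqrt{74}$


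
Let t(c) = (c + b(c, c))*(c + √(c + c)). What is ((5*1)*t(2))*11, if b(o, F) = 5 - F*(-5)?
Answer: 3740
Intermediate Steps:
b(o, F) = 5 + 5*F (b(o, F) = 5 - (-5)*F = 5 + 5*F)
t(c) = (5 + 6*c)*(c + √2*√c) (t(c) = (c + (5 + 5*c))*(c + √(c + c)) = (5 + 6*c)*(c + √(2*c)) = (5 + 6*c)*(c + √2*√c))
((5*1)*t(2))*11 = ((5*1)*(5*2 + 6*2² + 5*√2*√2 + 6*√2*2^(3/2)))*11 = (5*(10 + 6*4 + 10 + 6*√2*(2*√2)))*11 = (5*(10 + 24 + 10 + 24))*11 = (5*68)*11 = 340*11 = 3740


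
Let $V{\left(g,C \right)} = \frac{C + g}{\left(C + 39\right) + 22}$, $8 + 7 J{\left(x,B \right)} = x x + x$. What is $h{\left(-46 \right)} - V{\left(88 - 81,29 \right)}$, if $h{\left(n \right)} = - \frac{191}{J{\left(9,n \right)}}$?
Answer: $- \frac{6849}{410} \approx -16.705$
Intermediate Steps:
$J{\left(x,B \right)} = - \frac{8}{7} + \frac{x}{7} + \frac{x^{2}}{7}$ ($J{\left(x,B \right)} = - \frac{8}{7} + \frac{x x + x}{7} = - \frac{8}{7} + \frac{x^{2} + x}{7} = - \frac{8}{7} + \frac{x + x^{2}}{7} = - \frac{8}{7} + \left(\frac{x}{7} + \frac{x^{2}}{7}\right) = - \frac{8}{7} + \frac{x}{7} + \frac{x^{2}}{7}$)
$V{\left(g,C \right)} = \frac{C + g}{61 + C}$ ($V{\left(g,C \right)} = \frac{C + g}{\left(39 + C\right) + 22} = \frac{C + g}{61 + C}$)
$h{\left(n \right)} = - \frac{1337}{82}$ ($h{\left(n \right)} = - \frac{191}{- \frac{8}{7} + \frac{1}{7} \cdot 9 + \frac{9^{2}}{7}} = - \frac{191}{- \frac{8}{7} + \frac{9}{7} + \frac{1}{7} \cdot 81} = - \frac{191}{- \frac{8}{7} + \frac{9}{7} + \frac{81}{7}} = - \frac{191}{\frac{82}{7}} = \left(-191\right) \frac{7}{82} = - \frac{1337}{82}$)
$h{\left(-46 \right)} - V{\left(88 - 81,29 \right)} = - \frac{1337}{82} - \frac{29 + \left(88 - 81\right)}{61 + 29} = - \frac{1337}{82} - \frac{29 + \left(88 - 81\right)}{90} = - \frac{1337}{82} - \frac{29 + 7}{90} = - \frac{1337}{82} - \frac{1}{90} \cdot 36 = - \frac{1337}{82} - \frac{2}{5} = - \frac{6849}{410}$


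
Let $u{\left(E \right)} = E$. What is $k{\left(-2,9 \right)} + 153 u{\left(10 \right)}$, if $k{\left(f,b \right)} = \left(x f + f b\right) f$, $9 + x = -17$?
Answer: $1462$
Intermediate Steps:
$x = -26$ ($x = -9 - 17 = -26$)
$k{\left(f,b \right)} = f \left(- 26 f + b f\right)$ ($k{\left(f,b \right)} = \left(- 26 f + f b\right) f = \left(- 26 f + b f\right) f = f \left(- 26 f + b f\right)$)
$k{\left(-2,9 \right)} + 153 u{\left(10 \right)} = \left(-2\right)^{2} \left(-26 + 9\right) + 153 \cdot 10 = 4 \left(-17\right) + 1530 = -68 + 1530 = 1462$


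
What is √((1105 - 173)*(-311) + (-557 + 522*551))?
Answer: I*√2787 ≈ 52.792*I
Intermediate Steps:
√((1105 - 173)*(-311) + (-557 + 522*551)) = √(932*(-311) + (-557 + 287622)) = √(-289852 + 287065) = √(-2787) = I*√2787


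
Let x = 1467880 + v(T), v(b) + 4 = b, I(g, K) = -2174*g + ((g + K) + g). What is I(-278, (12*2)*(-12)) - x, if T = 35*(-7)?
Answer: -864103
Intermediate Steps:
I(g, K) = K - 2172*g (I(g, K) = -2174*g + ((K + g) + g) = -2174*g + (K + 2*g) = K - 2172*g)
T = -245
v(b) = -4 + b
x = 1467631 (x = 1467880 + (-4 - 245) = 1467880 - 249 = 1467631)
I(-278, (12*2)*(-12)) - x = ((12*2)*(-12) - 2172*(-278)) - 1*1467631 = (24*(-12) + 603816) - 1467631 = (-288 + 603816) - 1467631 = 603528 - 1467631 = -864103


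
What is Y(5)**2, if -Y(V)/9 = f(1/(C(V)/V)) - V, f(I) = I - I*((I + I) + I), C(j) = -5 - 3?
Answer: 15327225/4096 ≈ 3742.0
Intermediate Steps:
C(j) = -8
f(I) = I - 3*I**2 (f(I) = I - I*(2*I + I) = I - I*3*I = I - 3*I**2)
Y(V) = 9*V + 9*V*(1 + 3*V/8)/8 (Y(V) = -9*((1 - 3*(-V/8))/((-8/V)) - V) = -9*((-V/8)*(1 - (-3)*V/8) - V) = -9*((-V/8)*(1 + 3*V/8) - V) = -9*(-V*(1 + 3*V/8)/8 - V) = -9*(-V - V*(1 + 3*V/8)/8) = 9*V + 9*V*(1 + 3*V/8)/8)
Y(5)**2 = ((27/64)*5*(24 + 5))**2 = ((27/64)*5*29)**2 = (3915/64)**2 = 15327225/4096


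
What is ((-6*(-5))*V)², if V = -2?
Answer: 3600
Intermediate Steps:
((-6*(-5))*V)² = (-6*(-5)*(-2))² = (30*(-2))² = (-60)² = 3600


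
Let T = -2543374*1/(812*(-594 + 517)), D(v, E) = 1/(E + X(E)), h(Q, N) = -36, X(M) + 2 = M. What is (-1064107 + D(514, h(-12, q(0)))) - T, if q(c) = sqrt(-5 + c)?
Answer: -615446625154/578347 ≈ -1.0641e+6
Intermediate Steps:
X(M) = -2 + M
D(v, E) = 1/(-2 + 2*E) (D(v, E) = 1/(E + (-2 + E)) = 1/(-2 + 2*E))
T = 1271687/31262 (T = -2543374/(812*(-77)) = -2543374/(-62524) = -2543374*(-1/62524) = 1271687/31262 ≈ 40.678)
(-1064107 + D(514, h(-12, q(0)))) - T = (-1064107 + 1/(2*(-1 - 36))) - 1*1271687/31262 = (-1064107 + (1/2)/(-37)) - 1271687/31262 = (-1064107 + (1/2)*(-1/37)) - 1271687/31262 = (-1064107 - 1/74) - 1271687/31262 = -78743919/74 - 1271687/31262 = -615446625154/578347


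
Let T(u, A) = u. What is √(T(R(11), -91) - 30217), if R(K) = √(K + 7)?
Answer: √(-30217 + 3*√2) ≈ 173.82*I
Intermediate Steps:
R(K) = √(7 + K)
√(T(R(11), -91) - 30217) = √(√(7 + 11) - 30217) = √(√18 - 30217) = √(3*√2 - 30217) = √(-30217 + 3*√2)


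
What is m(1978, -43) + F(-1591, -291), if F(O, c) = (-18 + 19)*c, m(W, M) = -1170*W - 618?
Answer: -2315169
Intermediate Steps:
m(W, M) = -618 - 1170*W
F(O, c) = c (F(O, c) = 1*c = c)
m(1978, -43) + F(-1591, -291) = (-618 - 1170*1978) - 291 = (-618 - 2314260) - 291 = -2314878 - 291 = -2315169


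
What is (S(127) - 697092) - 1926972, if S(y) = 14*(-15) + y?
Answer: -2624147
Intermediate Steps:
S(y) = -210 + y
(S(127) - 697092) - 1926972 = ((-210 + 127) - 697092) - 1926972 = (-83 - 697092) - 1926972 = -697175 - 1926972 = -2624147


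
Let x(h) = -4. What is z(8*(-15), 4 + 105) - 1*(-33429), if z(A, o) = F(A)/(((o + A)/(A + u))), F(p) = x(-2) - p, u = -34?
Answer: 35053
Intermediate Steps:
F(p) = -4 - p
z(A, o) = (-34 + A)*(-4 - A)/(A + o) (z(A, o) = (-4 - A)/(((o + A)/(A - 34))) = (-4 - A)/(((A + o)/(-34 + A))) = (-4 - A)*((-34 + A)/(A + o)) = (-34 + A)*(-4 - A)/(A + o))
z(8*(-15), 4 + 105) - 1*(-33429) = -(-34 + 8*(-15))*(4 + 8*(-15))/(8*(-15) + (4 + 105)) - 1*(-33429) = -(-34 - 120)*(4 - 120)/(-120 + 109) + 33429 = -1*(-154)*(-116)/(-11) + 33429 = -1*(-1/11)*(-154)*(-116) + 33429 = 1624 + 33429 = 35053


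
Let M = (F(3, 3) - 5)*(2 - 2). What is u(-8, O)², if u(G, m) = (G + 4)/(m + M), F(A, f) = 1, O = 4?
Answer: 1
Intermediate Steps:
M = 0 (M = (1 - 5)*(2 - 2) = -4*0 = 0)
u(G, m) = (4 + G)/m (u(G, m) = (G + 4)/(m + 0) = (4 + G)/m)
u(-8, O)² = ((4 - 8)/4)² = ((¼)*(-4))² = (-1)² = 1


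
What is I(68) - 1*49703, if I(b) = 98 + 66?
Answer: -49539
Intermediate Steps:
I(b) = 164
I(68) - 1*49703 = 164 - 1*49703 = 164 - 49703 = -49539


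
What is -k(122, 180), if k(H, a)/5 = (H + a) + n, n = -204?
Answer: -490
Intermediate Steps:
k(H, a) = -1020 + 5*H + 5*a (k(H, a) = 5*((H + a) - 204) = 5*(-204 + H + a) = -1020 + 5*H + 5*a)
-k(122, 180) = -(-1020 + 5*122 + 5*180) = -(-1020 + 610 + 900) = -1*490 = -490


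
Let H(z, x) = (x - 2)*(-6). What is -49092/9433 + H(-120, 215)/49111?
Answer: -2423012586/463264063 ≈ -5.2303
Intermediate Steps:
H(z, x) = 12 - 6*x (H(z, x) = (-2 + x)*(-6) = 12 - 6*x)
-49092/9433 + H(-120, 215)/49111 = -49092/9433 + (12 - 6*215)/49111 = -49092*1/9433 + (12 - 1290)*(1/49111) = -49092/9433 - 1278*1/49111 = -49092/9433 - 1278/49111 = -2423012586/463264063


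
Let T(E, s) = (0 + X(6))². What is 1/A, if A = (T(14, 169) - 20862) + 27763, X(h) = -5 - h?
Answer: 1/7022 ≈ 0.00014241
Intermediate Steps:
T(E, s) = 121 (T(E, s) = (0 + (-5 - 1*6))² = (0 + (-5 - 6))² = (0 - 11)² = (-11)² = 121)
A = 7022 (A = (121 - 20862) + 27763 = -20741 + 27763 = 7022)
1/A = 1/7022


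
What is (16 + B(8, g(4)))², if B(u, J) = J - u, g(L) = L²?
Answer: 576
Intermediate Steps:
(16 + B(8, g(4)))² = (16 + (4² - 1*8))² = (16 + (16 - 8))² = (16 + 8)² = 24² = 576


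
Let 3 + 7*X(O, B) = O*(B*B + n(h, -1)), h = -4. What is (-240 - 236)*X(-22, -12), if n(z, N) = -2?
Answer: 212636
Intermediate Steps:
X(O, B) = -3/7 + O*(-2 + B**2)/7 (X(O, B) = -3/7 + (O*(B*B - 2))/7 = -3/7 + (O*(B**2 - 2))/7 = -3/7 + (O*(-2 + B**2))/7 = -3/7 + O*(-2 + B**2)/7)
(-240 - 236)*X(-22, -12) = (-240 - 236)*(-3/7 - 2/7*(-22) + (1/7)*(-22)*(-12)**2) = -476*(-3/7 + 44/7 + (1/7)*(-22)*144) = -476*(-3/7 + 44/7 - 3168/7) = -476*(-3127/7) = 212636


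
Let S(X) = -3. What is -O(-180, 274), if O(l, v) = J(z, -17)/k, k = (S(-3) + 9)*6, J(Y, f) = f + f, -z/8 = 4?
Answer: 17/18 ≈ 0.94444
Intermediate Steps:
z = -32 (z = -8*4 = -32)
J(Y, f) = 2*f
k = 36 (k = (-3 + 9)*6 = 6*6 = 36)
O(l, v) = -17/18 (O(l, v) = (2*(-17))/36 = -34*1/36 = -17/18)
-O(-180, 274) = -1*(-17/18) = 17/18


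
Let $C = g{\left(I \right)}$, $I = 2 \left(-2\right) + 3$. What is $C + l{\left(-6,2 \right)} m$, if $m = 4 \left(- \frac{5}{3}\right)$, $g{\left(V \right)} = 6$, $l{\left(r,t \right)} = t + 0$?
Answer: $- \frac{22}{3} \approx -7.3333$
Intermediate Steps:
$l{\left(r,t \right)} = t$
$I = -1$ ($I = -4 + 3 = -1$)
$C = 6$
$m = - \frac{20}{3}$ ($m = 4 \left(\left(-5\right) \frac{1}{3}\right) = 4 \left(- \frac{5}{3}\right) = - \frac{20}{3} \approx -6.6667$)
$C + l{\left(-6,2 \right)} m = 6 + 2 \left(- \frac{20}{3}\right) = 6 - \frac{40}{3} = - \frac{22}{3}$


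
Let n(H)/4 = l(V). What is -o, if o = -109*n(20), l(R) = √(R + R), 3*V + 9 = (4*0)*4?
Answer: 436*I*√6 ≈ 1068.0*I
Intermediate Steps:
V = -3 (V = -3 + ((4*0)*4)/3 = -3 + (0*4)/3 = -3 + (⅓)*0 = -3 + 0 = -3)
l(R) = √2*√R (l(R) = √(2*R) = √2*√R)
n(H) = 4*I*√6 (n(H) = 4*(√2*√(-3)) = 4*(√2*(I*√3)) = 4*(I*√6) = 4*I*√6)
o = -436*I*√6 ≈ -1068.0*I
-o = -(-436)*I*√6 = 436*I*√6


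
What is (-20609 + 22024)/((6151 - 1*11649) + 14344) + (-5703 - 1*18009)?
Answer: -209754937/8846 ≈ -23712.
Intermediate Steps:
(-20609 + 22024)/((6151 - 1*11649) + 14344) + (-5703 - 1*18009) = 1415/((6151 - 11649) + 14344) + (-5703 - 18009) = 1415/(-5498 + 14344) - 23712 = 1415/8846 - 23712 = -209754937/8846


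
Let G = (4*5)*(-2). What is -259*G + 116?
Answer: 10476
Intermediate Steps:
G = -40 (G = 20*(-2) = -40)
-259*G + 116 = -259*(-40) + 116 = 10360 + 116 = 10476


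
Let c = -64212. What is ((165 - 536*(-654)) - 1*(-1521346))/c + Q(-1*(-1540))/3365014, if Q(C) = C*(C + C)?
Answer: -2997460462685/108037139484 ≈ -27.745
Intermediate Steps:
Q(C) = 2*C² (Q(C) = C*(2*C) = 2*C²)
((165 - 536*(-654)) - 1*(-1521346))/c + Q(-1*(-1540))/3365014 = ((165 - 536*(-654)) - 1*(-1521346))/(-64212) + (2*(-1*(-1540))²)/3365014 = ((165 + 350544) + 1521346)*(-1/64212) + (2*1540²)*(1/3365014) = (350709 + 1521346)*(-1/64212) + (2*2371600)*(1/3365014) = 1872055*(-1/64212) + 4743200*(1/3365014) = -1872055/64212 + 2371600/1682507 = -2997460462685/108037139484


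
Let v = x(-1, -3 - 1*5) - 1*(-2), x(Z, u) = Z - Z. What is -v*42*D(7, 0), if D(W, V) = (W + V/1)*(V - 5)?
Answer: 2940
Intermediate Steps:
x(Z, u) = 0
D(W, V) = (-5 + V)*(V + W) (D(W, V) = (W + V*1)*(-5 + V) = (W + V)*(-5 + V) = (V + W)*(-5 + V) = (-5 + V)*(V + W))
v = 2 (v = 0 - 1*(-2) = 0 + 2 = 2)
-v*42*D(7, 0) = -2*42*(0² - 5*0 - 5*7 + 0*7) = -84*(0 + 0 - 35 + 0) = -84*(-35) = -1*(-2940) = 2940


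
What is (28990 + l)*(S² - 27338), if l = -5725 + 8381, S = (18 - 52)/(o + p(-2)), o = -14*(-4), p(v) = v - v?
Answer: -339129659569/392 ≈ -8.6513e+8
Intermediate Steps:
p(v) = 0
o = 56
S = -17/28 (S = (18 - 52)/(56 + 0) = -34/56 = -34*1/56 = -17/28 ≈ -0.60714)
l = 2656
(28990 + l)*(S² - 27338) = (28990 + 2656)*((-17/28)² - 27338) = 31646*(289/784 - 27338) = 31646*(-21432703/784) = -339129659569/392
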